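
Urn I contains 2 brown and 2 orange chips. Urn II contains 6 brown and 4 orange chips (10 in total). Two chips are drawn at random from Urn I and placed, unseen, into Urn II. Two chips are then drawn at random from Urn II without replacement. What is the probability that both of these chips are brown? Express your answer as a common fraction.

127/396

Condition on how many of the transferred chips are brown (from Urn I: 2 brown of 4; then Urn II has 12 total).
  0 brown: C(2,0)C(2,2)/C(4,2) = 1/6; then P = C(6,2)/C(12,2) = 5/22
  1 brown: C(2,1)C(2,1)/C(4,2) = 2/3; then P = C(7,2)/C(12,2) = 7/22
  2 brown: C(2,2)C(2,0)/C(4,2) = 1/6; then P = C(8,2)/C(12,2) = 14/33
P(both brown) = 127/396 ≈ 0.3207.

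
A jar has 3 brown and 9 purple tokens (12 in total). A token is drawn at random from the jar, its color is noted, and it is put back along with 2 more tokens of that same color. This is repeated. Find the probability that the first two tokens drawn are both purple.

After a purple draw the jar holds 11 purple out of 14.
P = (9/12)·(11/14) = 33/56 ≈ 0.5893.

33/56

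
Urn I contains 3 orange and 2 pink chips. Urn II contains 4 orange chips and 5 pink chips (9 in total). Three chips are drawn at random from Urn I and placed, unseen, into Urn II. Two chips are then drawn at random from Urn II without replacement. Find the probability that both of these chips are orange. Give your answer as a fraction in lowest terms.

47/220

Condition on how many of the transferred chips are orange (from Urn I: 3 orange of 5; then Urn II has 12 total).
  1 orange: C(3,1)C(2,2)/C(5,3) = 3/10; then P = C(5,2)/C(12,2) = 5/33
  2 orange: C(3,2)C(2,1)/C(5,3) = 3/5; then P = C(6,2)/C(12,2) = 5/22
  3 orange: C(3,3)C(2,0)/C(5,3) = 1/10; then P = C(7,2)/C(12,2) = 7/22
P(both orange) = 47/220 ≈ 0.2136.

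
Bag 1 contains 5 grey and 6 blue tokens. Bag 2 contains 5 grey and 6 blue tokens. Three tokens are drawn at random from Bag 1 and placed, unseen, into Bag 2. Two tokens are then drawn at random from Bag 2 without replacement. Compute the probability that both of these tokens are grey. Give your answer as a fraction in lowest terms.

Condition on how many of the transferred tokens are grey (from Bag 1: 5 grey of 11; then Bag 2 has 14 total).
  0 grey: C(5,0)C(6,3)/C(11,3) = 4/33; then P = C(5,2)/C(14,2) = 10/91
  1 grey: C(5,1)C(6,2)/C(11,3) = 5/11; then P = C(6,2)/C(14,2) = 15/91
  2 grey: C(5,2)C(6,1)/C(11,3) = 4/11; then P = C(7,2)/C(14,2) = 3/13
  3 grey: C(5,3)C(6,0)/C(11,3) = 2/33; then P = C(8,2)/C(14,2) = 4/13
P(both grey) = 191/1001 ≈ 0.1908.

191/1001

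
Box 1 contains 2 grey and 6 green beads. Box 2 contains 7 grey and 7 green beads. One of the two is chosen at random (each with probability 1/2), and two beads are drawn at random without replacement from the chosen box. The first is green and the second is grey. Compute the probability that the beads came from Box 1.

P(E | Box 1) = 3/14; P(E | Box 2) = 7/26.
P(E) = 1/2·3/14 + 1/2·7/26 = 22/91.
By Bayes' rule, P(Box 1 | E) = 3/28 / 22/91 = 39/88 ≈ 0.4432.

39/88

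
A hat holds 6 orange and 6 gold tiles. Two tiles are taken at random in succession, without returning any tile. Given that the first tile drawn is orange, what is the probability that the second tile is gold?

6/11

After removing 1 orange, the hat has 6 gold out of 11 remaining.
P(second is gold | given) = 6/11 ≈ 0.5455.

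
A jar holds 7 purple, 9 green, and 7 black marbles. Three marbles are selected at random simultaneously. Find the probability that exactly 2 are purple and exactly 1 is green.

27/253

Unordered draws without replacement: count favorable combinations over C(23,3).
Favorable = C(7,2) · C(9,1) · C(7,0) = 189; total = C(23,3) = 1771.
P = 189/1771 = 27/253 ≈ 0.1067.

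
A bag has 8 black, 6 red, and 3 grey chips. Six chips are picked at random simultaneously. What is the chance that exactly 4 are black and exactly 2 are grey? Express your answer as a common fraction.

Unordered draws without replacement: count favorable combinations over C(17,6).
Favorable = C(8,4) · C(6,0) · C(3,2) = 210; total = C(17,6) = 12376.
P = 210/12376 = 15/884 ≈ 0.0170.

15/884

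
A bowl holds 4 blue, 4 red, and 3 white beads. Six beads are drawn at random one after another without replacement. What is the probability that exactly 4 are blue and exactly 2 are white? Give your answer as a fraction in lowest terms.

Unordered draws without replacement: count favorable combinations over C(11,6).
Favorable = C(4,4) · C(4,0) · C(3,2) = 3; total = C(11,6) = 462.
P = 3/462 = 1/154 ≈ 0.0065.

1/154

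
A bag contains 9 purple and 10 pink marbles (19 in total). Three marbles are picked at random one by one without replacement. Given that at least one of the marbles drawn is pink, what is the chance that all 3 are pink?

P(all 3 pink) = C(10,3)/C(19,3) = 40/323; P(at least one pink) = 1 − C(9,3)/C(19,3) = 295/323.
Since 'all 3 pink' ⊆ 'at least one pink', P(all 3 | at least one) = 40/323 / 295/323 = 8/59 ≈ 0.1356.

8/59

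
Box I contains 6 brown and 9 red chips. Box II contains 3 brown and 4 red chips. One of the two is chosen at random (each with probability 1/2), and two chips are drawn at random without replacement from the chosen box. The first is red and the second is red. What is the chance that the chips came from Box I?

P(E | Box I) = 12/35; P(E | Box II) = 2/7.
P(E) = 1/2·12/35 + 1/2·2/7 = 11/35.
By Bayes' rule, P(Box I | E) = 6/35 / 11/35 = 6/11 ≈ 0.5455.

6/11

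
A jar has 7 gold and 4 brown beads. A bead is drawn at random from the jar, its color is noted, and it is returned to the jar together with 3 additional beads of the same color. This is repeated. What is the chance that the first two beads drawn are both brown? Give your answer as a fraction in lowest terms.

2/11

After a brown draw the jar holds 7 brown out of 14.
P = (4/11)·(7/14) = 2/11 ≈ 0.1818.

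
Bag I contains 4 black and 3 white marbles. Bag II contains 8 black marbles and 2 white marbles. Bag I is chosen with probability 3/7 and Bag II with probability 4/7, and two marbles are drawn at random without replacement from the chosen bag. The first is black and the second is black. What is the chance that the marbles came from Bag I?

135/527

P(E | Bag I) = 2/7; P(E | Bag II) = 28/45.
P(E) = 3/7·2/7 + 4/7·28/45 = 1054/2205.
By Bayes' rule, P(Bag I | E) = 6/49 / 1054/2205 = 135/527 ≈ 0.2562.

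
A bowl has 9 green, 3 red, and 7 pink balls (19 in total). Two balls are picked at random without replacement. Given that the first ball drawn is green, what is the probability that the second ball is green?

After removing 1 green, the bowl has 8 green out of 18 remaining.
P(second is green | given) = 8/18 = 4/9 ≈ 0.4444.

4/9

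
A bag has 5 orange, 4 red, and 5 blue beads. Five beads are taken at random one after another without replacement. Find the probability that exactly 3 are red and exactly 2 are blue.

Unordered draws without replacement: count favorable combinations over C(14,5).
Favorable = C(5,0) · C(4,3) · C(5,2) = 40; total = C(14,5) = 2002.
P = 40/2002 = 20/1001 ≈ 0.0200.

20/1001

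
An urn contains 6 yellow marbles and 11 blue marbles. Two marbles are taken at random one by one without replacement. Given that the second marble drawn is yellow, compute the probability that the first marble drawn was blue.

P(first=blue and the second marble drawn is yellow) = (11/17)·(6/16) = 33/136.
P(the second marble drawn is yellow) = Σ over first color = 15/136 + 33/136 = 6/17.
By Bayes, P(first=blue | the second marble drawn is yellow) = 33/136 / 6/17 = 11/16 ≈ 0.6875.

11/16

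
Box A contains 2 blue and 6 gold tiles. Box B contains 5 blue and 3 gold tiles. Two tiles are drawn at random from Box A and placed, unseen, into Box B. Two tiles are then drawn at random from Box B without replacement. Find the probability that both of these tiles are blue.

39/140

Condition on how many of the transferred tiles are blue (from Box A: 2 blue of 8; then Box B has 10 total).
  0 blue: C(2,0)C(6,2)/C(8,2) = 15/28; then P = C(5,2)/C(10,2) = 2/9
  1 blue: C(2,1)C(6,1)/C(8,2) = 3/7; then P = C(6,2)/C(10,2) = 1/3
  2 blue: C(2,2)C(6,0)/C(8,2) = 1/28; then P = C(7,2)/C(10,2) = 7/15
P(both blue) = 39/140 ≈ 0.2786.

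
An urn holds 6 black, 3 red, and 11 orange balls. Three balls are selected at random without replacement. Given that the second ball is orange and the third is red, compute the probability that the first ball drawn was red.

P(first=red and the second ball is orange and the third is red) = (3/20)·(11/19)·(2/18) = 11/1140.
P(E) = Σ over first color = 11/380 + 11/1140 + 11/228 = 33/380.
By Bayes, P(first=red | E) = 11/1140 / 33/380 = 1/9 ≈ 0.1111.

1/9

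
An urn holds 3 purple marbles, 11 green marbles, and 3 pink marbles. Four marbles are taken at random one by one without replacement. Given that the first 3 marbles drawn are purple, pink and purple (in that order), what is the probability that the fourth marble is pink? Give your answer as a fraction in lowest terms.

After removing 2 purple, 1 pink, the urn has 2 pink out of 14 remaining.
P(fourth is pink | given) = 2/14 = 1/7 ≈ 0.1429.

1/7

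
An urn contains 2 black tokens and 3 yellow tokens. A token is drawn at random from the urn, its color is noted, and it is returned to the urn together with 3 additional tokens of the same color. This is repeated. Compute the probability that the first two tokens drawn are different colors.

Either yellow then black, or black then yellow; after the first draw the total is 8.
P = (3/5)·(2/8) + (2/5)·(3/8) = 3/10 ≈ 0.3000.

3/10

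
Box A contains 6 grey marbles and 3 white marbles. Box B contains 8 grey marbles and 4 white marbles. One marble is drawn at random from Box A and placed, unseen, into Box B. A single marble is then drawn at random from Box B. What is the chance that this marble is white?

1/3

Condition on how many of the transferred marbles are white (from Box A: 3 white of 9; then Box B has 13 total).
  0 white: C(3,0)C(6,1)/C(9,1) = 2/3; then P = 4/13
  1 white: C(3,1)C(6,0)/C(9,1) = 1/3; then P = 5/13
P(white from Box B) = 1/3 ≈ 0.3333.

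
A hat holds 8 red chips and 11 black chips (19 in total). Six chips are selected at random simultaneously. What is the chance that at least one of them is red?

635/646

Use the complement: P(at least one red) = 1 − P(no red).
P(none) = C(11,6)/C(19,6) = 462/27132.
So P = 1 − 462/27132 = 635/646 ≈ 0.9830.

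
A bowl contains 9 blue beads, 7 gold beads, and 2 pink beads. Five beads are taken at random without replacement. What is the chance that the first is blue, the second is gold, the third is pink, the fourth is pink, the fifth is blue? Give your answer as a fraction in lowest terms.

1/1020

Multiply the conditional probability of each draw in order, without replacement, so each draw removes one from its color and from the total.
P = (9/18) · (7/17) · (2/16) · (1/15) · (8/14) = 1/1020 ≈ 0.0010.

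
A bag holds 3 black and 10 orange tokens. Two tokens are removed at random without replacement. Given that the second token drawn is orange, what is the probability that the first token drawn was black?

P(first=black and the second token drawn is orange) = (3/13)·(10/12) = 5/26.
P(the second token drawn is orange) = Σ over first color = 5/26 + 15/26 = 10/13.
By Bayes, P(first=black | the second token drawn is orange) = 5/26 / 10/13 = 1/4 ≈ 0.2500.

1/4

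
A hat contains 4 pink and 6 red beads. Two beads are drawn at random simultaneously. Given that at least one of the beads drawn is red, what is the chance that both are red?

5/13

P(both red) = C(6,2)/C(10,2) = 1/3; P(at least one red) = 1 − C(4,2)/C(10,2) = 13/15.
Since 'both red' ⊆ 'at least one red', P(both | at least one) = 1/3 / 13/15 = 5/13 ≈ 0.3846.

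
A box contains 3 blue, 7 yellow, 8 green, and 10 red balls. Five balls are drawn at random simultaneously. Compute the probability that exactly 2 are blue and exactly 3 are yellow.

1/936

Unordered draws without replacement: count favorable combinations over C(28,5).
Favorable = C(3,2) · C(7,3) · C(8,0) · C(10,0) = 105; total = C(28,5) = 98280.
P = 105/98280 = 1/936 ≈ 0.0011.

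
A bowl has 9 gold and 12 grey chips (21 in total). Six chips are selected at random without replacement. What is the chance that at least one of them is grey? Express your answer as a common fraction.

Use the complement: P(at least one grey) = 1 − P(no grey).
P(none) = C(9,6)/C(21,6) = 84/54264.
So P = 1 − 84/54264 = 645/646 ≈ 0.9985.

645/646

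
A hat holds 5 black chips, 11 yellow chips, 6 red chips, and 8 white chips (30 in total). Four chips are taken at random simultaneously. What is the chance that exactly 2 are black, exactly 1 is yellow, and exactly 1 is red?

Unordered draws without replacement: count favorable combinations over C(30,4).
Favorable = C(5,2) · C(11,1) · C(6,1) · C(8,0) = 660; total = C(30,4) = 27405.
P = 660/27405 = 44/1827 ≈ 0.0241.

44/1827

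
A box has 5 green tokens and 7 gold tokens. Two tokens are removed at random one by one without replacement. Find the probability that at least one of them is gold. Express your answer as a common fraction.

Use the complement: P(at least one gold) = 1 − P(no gold).
P(none) = C(5,2)/C(12,2) = 10/66.
So P = 1 − 10/66 = 28/33 ≈ 0.8485.

28/33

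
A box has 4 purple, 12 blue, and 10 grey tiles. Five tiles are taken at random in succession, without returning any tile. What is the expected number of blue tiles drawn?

By linearity of expectation, E[X] = Σ P(draw i is blue); by symmetry each draw (even without replacement) has P(blue) = 12/26.
E[X] = 5 · 12/26 = 30/13 ≈ 2.3077.

30/13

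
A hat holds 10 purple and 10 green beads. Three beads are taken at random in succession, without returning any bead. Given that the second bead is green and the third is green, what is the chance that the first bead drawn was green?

P(first=green and the second bead is green and the third is green) = (10/20)·(9/19)·(8/18) = 2/19.
P(E) = Σ over first color = 5/38 + 2/19 = 9/38.
By Bayes, P(first=green | E) = 2/19 / 9/38 = 4/9 ≈ 0.4444.

4/9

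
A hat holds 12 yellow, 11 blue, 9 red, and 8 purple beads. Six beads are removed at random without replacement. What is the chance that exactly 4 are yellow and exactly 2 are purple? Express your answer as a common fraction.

33/9139

Unordered draws without replacement: count favorable combinations over C(40,6).
Favorable = C(12,4) · C(11,0) · C(9,0) · C(8,2) = 13860; total = C(40,6) = 3838380.
P = 13860/3838380 = 33/9139 ≈ 0.0036.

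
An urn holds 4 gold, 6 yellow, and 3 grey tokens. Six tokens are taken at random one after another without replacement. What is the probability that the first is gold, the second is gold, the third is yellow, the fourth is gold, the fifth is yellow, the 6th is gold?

1/1716

Multiply the conditional probability of each draw in order, without replacement, so each draw removes one from its color and from the total.
P = (4/13) · (3/12) · (6/11) · (2/10) · (5/9) · (1/8) = 1/1716 ≈ 0.0006.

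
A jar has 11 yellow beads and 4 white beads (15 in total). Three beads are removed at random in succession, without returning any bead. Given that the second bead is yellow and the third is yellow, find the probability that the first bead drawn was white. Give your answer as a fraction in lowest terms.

4/13

P(first=white and the second bead is yellow and the third is yellow) = (4/15)·(11/14)·(10/13) = 44/273.
P(E) = Σ over first color = 33/91 + 44/273 = 11/21.
By Bayes, P(first=white | E) = 44/273 / 11/21 = 4/13 ≈ 0.3077.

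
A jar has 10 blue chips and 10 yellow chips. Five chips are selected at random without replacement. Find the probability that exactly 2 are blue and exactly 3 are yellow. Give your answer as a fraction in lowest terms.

Unordered draws without replacement: count favorable combinations over C(20,5).
Favorable = C(10,2) · C(10,3) = 5400; total = C(20,5) = 15504.
P = 5400/15504 = 225/646 ≈ 0.3483.

225/646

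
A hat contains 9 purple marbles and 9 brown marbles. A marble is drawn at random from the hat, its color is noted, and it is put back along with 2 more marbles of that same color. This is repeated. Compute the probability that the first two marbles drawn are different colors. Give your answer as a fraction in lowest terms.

Either purple then brown, or brown then purple; after the first draw the total is 20.
P = (9/18)·(9/20) + (9/18)·(9/20) = 9/20 ≈ 0.4500.

9/20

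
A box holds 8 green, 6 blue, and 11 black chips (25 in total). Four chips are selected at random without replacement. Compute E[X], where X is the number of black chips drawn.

By linearity of expectation, E[X] = Σ P(draw i is black); by symmetry each draw (even without replacement) has P(black) = 11/25.
E[X] = 4 · 11/25 = 44/25 ≈ 1.7600.

44/25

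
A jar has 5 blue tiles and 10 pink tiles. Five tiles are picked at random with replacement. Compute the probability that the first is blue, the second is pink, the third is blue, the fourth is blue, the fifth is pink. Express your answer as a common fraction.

4/243

Multiply the conditional probability of each draw in order, with replacement (the composition resets each draw).
P = (5/15) · (10/15) · (5/15) · (5/15) · (10/15) = 4/243 ≈ 0.0165.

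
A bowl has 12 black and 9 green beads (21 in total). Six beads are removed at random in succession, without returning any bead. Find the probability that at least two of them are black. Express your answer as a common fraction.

Sum the hypergeometric tail for j = 2,…,6 black beads.
Favorable = C(12,2)·C(9,4) + C(12,3)·C(9,3) + C(12,4)·C(9,2) + C(12,5)·C(9,1) + C(12,6)·C(9,0) = 52668; total = C(21,6) = 54264.
P = 52668/54264 = 33/34 ≈ 0.9706.

33/34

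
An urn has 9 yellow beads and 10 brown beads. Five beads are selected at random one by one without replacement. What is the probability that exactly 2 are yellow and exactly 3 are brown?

120/323

Unordered draws without replacement: count favorable combinations over C(19,5).
Favorable = C(9,2) · C(10,3) = 4320; total = C(19,5) = 11628.
P = 4320/11628 = 120/323 ≈ 0.3715.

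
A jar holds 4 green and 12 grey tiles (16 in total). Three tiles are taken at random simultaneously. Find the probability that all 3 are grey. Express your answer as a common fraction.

11/28

Unordered draws without replacement: count favorable combinations over C(16,3).
Favorable = C(4,0) · C(12,3) = 220; total = C(16,3) = 560.
P = 220/560 = 11/28 ≈ 0.3929.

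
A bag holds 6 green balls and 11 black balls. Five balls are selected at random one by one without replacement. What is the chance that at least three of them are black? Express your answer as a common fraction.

4917/6188

Sum the hypergeometric tail for j = 3,…,5 black balls.
Favorable = C(11,3)·C(6,2) + C(11,4)·C(6,1) + C(11,5)·C(6,0) = 4917; total = C(17,5) = 6188.
P = 4917/6188 = 4917/6188 ≈ 0.7946.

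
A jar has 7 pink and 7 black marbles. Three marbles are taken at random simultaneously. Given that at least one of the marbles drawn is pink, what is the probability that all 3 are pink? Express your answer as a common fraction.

5/47

P(all 3 pink) = C(7,3)/C(14,3) = 5/52; P(at least one pink) = 1 − C(7,3)/C(14,3) = 47/52.
Since 'all 3 pink' ⊆ 'at least one pink', P(all 3 | at least one) = 5/52 / 47/52 = 5/47 ≈ 0.1064.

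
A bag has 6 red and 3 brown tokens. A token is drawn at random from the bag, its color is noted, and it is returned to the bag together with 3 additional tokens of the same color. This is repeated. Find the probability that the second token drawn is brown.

1/3

Condition on the first draw. If first is brown (prob 3/9), second-brown has prob (6)/(12); if not (prob 6/9), it has prob 3/(12).
P = (3/9)·(6/12) + (6/9)·(3/12) = 1/3 ≈ 0.3333.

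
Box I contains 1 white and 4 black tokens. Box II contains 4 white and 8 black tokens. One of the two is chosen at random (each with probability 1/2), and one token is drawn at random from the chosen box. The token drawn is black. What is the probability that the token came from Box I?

P(black | Box I) = 4/5; P(black | Box II) = 2/3.
P(black) = 1/2·4/5 + 1/2·2/3 = 11/15.
By Bayes' rule, P(Box I | black) = 2/5 / 11/15 = 6/11 ≈ 0.5455.

6/11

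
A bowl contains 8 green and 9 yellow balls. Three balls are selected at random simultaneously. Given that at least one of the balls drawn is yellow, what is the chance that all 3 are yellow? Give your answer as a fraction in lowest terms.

P(all 3 yellow) = C(9,3)/C(17,3) = 21/170; P(at least one yellow) = 1 − C(8,3)/C(17,3) = 78/85.
Since 'all 3 yellow' ⊆ 'at least one yellow', P(all 3 | at least one) = 21/170 / 78/85 = 7/52 ≈ 0.1346.

7/52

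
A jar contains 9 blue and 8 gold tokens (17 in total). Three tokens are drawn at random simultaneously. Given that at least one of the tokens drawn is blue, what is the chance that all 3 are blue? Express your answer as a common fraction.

P(all 3 blue) = C(9,3)/C(17,3) = 21/170; P(at least one blue) = 1 − C(8,3)/C(17,3) = 78/85.
Since 'all 3 blue' ⊆ 'at least one blue', P(all 3 | at least one) = 21/170 / 78/85 = 7/52 ≈ 0.1346.

7/52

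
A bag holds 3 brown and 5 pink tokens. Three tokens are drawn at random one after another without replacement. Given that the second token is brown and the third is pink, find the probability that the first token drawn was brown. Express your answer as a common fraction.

1/3

P(first=brown and the second token is brown and the third is pink) = (3/8)·(2/7)·(5/6) = 5/56.
P(E) = Σ over first color = 5/56 + 5/28 = 15/56.
By Bayes, P(first=brown | E) = 5/56 / 15/56 = 1/3 ≈ 0.3333.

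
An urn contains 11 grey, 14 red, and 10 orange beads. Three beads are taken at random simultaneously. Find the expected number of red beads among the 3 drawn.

By linearity of expectation, E[X] = Σ P(draw i is red); by symmetry each draw (even without replacement) has P(red) = 14/35.
E[X] = 3 · 14/35 = 6/5 ≈ 1.2000.

6/5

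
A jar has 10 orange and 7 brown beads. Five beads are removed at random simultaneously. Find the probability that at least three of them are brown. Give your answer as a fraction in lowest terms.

139/442

Sum the hypergeometric tail for j = 3,…,5 brown beads.
Favorable = C(7,3)·C(10,2) + C(7,4)·C(10,1) + C(7,5)·C(10,0) = 1946; total = C(17,5) = 6188.
P = 1946/6188 = 139/442 ≈ 0.3145.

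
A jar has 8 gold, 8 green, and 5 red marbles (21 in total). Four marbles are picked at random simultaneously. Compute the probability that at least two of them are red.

Sum the hypergeometric tail for j = 2,…,4 red marbles.
Favorable = C(5,2)·C(16,2) + C(5,3)·C(16,1) + C(5,4)·C(16,0) = 1365; total = C(21,4) = 5985.
P = 1365/5985 = 13/57 ≈ 0.2281.

13/57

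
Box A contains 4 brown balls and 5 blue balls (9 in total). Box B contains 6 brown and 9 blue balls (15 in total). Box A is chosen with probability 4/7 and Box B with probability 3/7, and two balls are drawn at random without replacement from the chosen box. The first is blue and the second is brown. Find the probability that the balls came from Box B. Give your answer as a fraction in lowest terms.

P(E | Box A) = 5/18; P(E | Box B) = 9/35.
P(E) = 4/7·5/18 + 3/7·9/35 = 593/2205.
By Bayes' rule, P(Box B | E) = 27/245 / 593/2205 = 243/593 ≈ 0.4098.

243/593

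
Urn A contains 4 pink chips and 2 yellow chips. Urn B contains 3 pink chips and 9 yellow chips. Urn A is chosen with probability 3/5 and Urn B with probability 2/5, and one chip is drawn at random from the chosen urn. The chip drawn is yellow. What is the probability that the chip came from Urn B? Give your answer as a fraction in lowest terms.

3/5

P(yellow | Urn A) = 1/3; P(yellow | Urn B) = 3/4.
P(yellow) = 3/5·1/3 + 2/5·3/4 = 1/2.
By Bayes' rule, P(Urn B | yellow) = 3/10 / 1/2 = 3/5 ≈ 0.6000.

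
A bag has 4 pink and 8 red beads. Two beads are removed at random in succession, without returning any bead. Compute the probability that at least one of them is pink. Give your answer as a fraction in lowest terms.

19/33

Use the complement: P(at least one pink) = 1 − P(no pink).
P(none) = C(8,2)/C(12,2) = 28/66.
So P = 1 − 28/66 = 19/33 ≈ 0.5758.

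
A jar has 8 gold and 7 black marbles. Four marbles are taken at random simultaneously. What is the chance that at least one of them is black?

Use the complement: P(at least one black) = 1 − P(no black).
P(none) = C(8,4)/C(15,4) = 70/1365.
So P = 1 − 70/1365 = 37/39 ≈ 0.9487.

37/39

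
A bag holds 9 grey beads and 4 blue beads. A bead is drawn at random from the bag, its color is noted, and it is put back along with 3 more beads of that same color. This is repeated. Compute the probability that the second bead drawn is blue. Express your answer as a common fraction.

Condition on the first draw. If first is blue (prob 4/13), second-blue has prob (7)/(16); if not (prob 9/13), it has prob 4/(16).
P = (4/13)·(7/16) + (9/13)·(4/16) = 4/13 ≈ 0.3077.

4/13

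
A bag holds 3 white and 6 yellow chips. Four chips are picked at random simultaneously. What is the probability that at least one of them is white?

37/42

Use the complement: P(at least one white) = 1 − P(no white).
P(none) = C(6,4)/C(9,4) = 15/126.
So P = 1 − 15/126 = 37/42 ≈ 0.8810.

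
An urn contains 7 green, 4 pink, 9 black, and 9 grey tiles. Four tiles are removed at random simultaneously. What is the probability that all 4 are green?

Unordered draws without replacement: count favorable combinations over C(29,4).
Favorable = C(7,4) · C(4,0) · C(9,0) · C(9,0) = 35; total = C(29,4) = 23751.
P = 35/23751 = 5/3393 ≈ 0.0015.

5/3393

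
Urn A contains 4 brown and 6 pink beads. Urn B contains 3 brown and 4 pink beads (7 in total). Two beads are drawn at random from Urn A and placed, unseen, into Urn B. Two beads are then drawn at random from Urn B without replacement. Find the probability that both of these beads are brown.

83/540

Condition on how many of the transferred beads are brown (from Urn A: 4 brown of 10; then Urn B has 9 total).
  0 brown: C(4,0)C(6,2)/C(10,2) = 1/3; then P = C(3,2)/C(9,2) = 1/12
  1 brown: C(4,1)C(6,1)/C(10,2) = 8/15; then P = C(4,2)/C(9,2) = 1/6
  2 brown: C(4,2)C(6,0)/C(10,2) = 2/15; then P = C(5,2)/C(9,2) = 5/18
P(both brown) = 83/540 ≈ 0.1537.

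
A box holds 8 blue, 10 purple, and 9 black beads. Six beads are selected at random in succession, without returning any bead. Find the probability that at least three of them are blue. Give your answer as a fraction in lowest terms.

11221/49335

Sum the hypergeometric tail for j = 3,…,6 blue beads.
Favorable = C(8,3)·C(19,3) + C(8,4)·C(19,2) + C(8,5)·C(19,1) + C(8,6)·C(19,0) = 67326; total = C(27,6) = 296010.
P = 67326/296010 = 11221/49335 ≈ 0.2274.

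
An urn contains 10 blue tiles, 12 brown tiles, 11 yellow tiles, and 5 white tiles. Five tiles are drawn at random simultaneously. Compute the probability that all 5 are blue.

6/11951

Unordered draws without replacement: count favorable combinations over C(38,5).
Favorable = C(10,5) · C(12,0) · C(11,0) · C(5,0) = 252; total = C(38,5) = 501942.
P = 252/501942 = 6/11951 ≈ 0.0005.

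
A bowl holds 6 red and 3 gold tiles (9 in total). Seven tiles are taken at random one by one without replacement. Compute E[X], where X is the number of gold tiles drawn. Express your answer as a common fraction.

By linearity of expectation, E[X] = Σ P(draw i is gold); by symmetry each draw (even without replacement) has P(gold) = 3/9.
E[X] = 7 · 3/9 = 7/3 ≈ 2.3333.

7/3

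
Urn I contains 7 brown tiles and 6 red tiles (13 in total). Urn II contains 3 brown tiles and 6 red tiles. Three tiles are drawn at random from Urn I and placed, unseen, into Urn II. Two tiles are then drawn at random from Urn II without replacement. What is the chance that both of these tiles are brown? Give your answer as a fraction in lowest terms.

75/572

Condition on how many of the transferred tiles are brown (from Urn I: 7 brown of 13; then Urn II has 12 total).
  0 brown: C(7,0)C(6,3)/C(13,3) = 10/143; then P = C(3,2)/C(12,2) = 1/22
  1 brown: C(7,1)C(6,2)/C(13,3) = 105/286; then P = C(4,2)/C(12,2) = 1/11
  2 brown: C(7,2)C(6,1)/C(13,3) = 63/143; then P = C(5,2)/C(12,2) = 5/33
  3 brown: C(7,3)C(6,0)/C(13,3) = 35/286; then P = C(6,2)/C(12,2) = 5/22
P(both brown) = 75/572 ≈ 0.1311.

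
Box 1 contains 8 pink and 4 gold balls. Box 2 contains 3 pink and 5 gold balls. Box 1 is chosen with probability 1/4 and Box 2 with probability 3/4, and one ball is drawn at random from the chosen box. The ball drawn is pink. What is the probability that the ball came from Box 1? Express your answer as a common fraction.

16/43

P(pink | Box 1) = 2/3; P(pink | Box 2) = 3/8.
P(pink) = 1/4·2/3 + 3/4·3/8 = 43/96.
By Bayes' rule, P(Box 1 | pink) = 1/6 / 43/96 = 16/43 ≈ 0.3721.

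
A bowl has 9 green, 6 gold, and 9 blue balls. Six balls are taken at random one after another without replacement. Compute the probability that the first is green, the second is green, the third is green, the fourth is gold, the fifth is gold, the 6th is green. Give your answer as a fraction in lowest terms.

9/9614

Multiply the conditional probability of each draw in order, without replacement, so each draw removes one from its color and from the total.
P = (9/24) · (8/23) · (7/22) · (6/21) · (5/20) · (6/19) = 9/9614 ≈ 0.0009.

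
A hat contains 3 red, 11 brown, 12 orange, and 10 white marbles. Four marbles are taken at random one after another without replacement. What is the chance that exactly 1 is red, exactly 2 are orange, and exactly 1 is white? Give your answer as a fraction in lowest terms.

Unordered draws without replacement: count favorable combinations over C(36,4).
Favorable = C(3,1) · C(11,0) · C(12,2) · C(10,1) = 1980; total = C(36,4) = 58905.
P = 1980/58905 = 4/119 ≈ 0.0336.

4/119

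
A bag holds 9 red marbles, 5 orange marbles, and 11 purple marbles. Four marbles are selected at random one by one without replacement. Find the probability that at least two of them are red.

Sum the hypergeometric tail for j = 2,…,4 red marbles.
Favorable = C(9,2)·C(16,2) + C(9,3)·C(16,1) + C(9,4)·C(16,0) = 5790; total = C(25,4) = 12650.
P = 5790/12650 = 579/1265 ≈ 0.4577.

579/1265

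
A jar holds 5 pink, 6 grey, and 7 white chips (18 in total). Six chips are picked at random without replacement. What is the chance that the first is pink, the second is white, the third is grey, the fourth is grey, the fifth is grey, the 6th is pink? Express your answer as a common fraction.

Multiply the conditional probability of each draw in order, without replacement, so each draw removes one from its color and from the total.
P = (5/18) · (7/17) · (6/16) · (5/15) · (4/14) · (4/13) = 5/3978 ≈ 0.0013.

5/3978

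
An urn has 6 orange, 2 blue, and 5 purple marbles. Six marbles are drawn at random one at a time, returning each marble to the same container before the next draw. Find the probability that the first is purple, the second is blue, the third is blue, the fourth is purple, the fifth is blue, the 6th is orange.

1200/4826809

Multiply the conditional probability of each draw in order, with replacement (the composition resets each draw).
P = (5/13) · (2/13) · (2/13) · (5/13) · (2/13) · (6/13) = 1200/4826809 ≈ 0.0002.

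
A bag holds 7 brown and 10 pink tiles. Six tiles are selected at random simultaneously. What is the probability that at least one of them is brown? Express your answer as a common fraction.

Use the complement: P(at least one brown) = 1 − P(no brown).
P(none) = C(10,6)/C(17,6) = 210/12376.
So P = 1 − 210/12376 = 869/884 ≈ 0.9830.

869/884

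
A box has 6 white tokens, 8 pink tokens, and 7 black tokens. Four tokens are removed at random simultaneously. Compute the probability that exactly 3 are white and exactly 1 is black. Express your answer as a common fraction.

4/171

Unordered draws without replacement: count favorable combinations over C(21,4).
Favorable = C(6,3) · C(8,0) · C(7,1) = 140; total = C(21,4) = 5985.
P = 140/5985 = 4/171 ≈ 0.0234.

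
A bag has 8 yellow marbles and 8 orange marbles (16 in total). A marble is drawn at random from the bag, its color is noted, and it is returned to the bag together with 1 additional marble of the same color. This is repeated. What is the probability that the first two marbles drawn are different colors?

Either orange then yellow, or yellow then orange; after the first draw the total is 17.
P = (8/16)·(8/17) + (8/16)·(8/17) = 8/17 ≈ 0.4706.

8/17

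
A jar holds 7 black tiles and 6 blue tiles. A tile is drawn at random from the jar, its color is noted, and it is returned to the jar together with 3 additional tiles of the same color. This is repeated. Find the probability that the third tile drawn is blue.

Sum over the four possibilities for the first two draws (blue/not-blue each), tracking how the blue count and total change by +3 per draw.
P(third is blue) = 6/13 ≈ 0.4615. (In a Pólya urn every draw has the same marginal probability 6/13.)

6/13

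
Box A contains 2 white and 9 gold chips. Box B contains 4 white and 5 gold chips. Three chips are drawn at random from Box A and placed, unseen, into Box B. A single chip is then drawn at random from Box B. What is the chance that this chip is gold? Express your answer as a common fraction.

41/66

Condition on how many of the transferred chips are gold (from Box A: 9 gold of 11; then Box B has 12 total).
  1 gold: C(9,1)C(2,2)/C(11,3) = 3/55; then P = 6/12
  2 gold: C(9,2)C(2,1)/C(11,3) = 24/55; then P = 7/12
  3 gold: C(9,3)C(2,0)/C(11,3) = 28/55; then P = 8/12
P(gold from Box B) = 41/66 ≈ 0.6212.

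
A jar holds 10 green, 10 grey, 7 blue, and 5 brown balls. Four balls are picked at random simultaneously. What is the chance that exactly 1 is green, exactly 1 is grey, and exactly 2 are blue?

Unordered draws without replacement: count favorable combinations over C(32,4).
Favorable = C(10,1) · C(10,1) · C(7,2) · C(5,0) = 2100; total = C(32,4) = 35960.
P = 2100/35960 = 105/1798 ≈ 0.0584.

105/1798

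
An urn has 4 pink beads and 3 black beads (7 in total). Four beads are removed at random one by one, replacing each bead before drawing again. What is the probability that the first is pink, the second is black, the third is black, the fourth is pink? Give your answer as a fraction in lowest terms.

Multiply the conditional probability of each draw in order, with replacement (the composition resets each draw).
P = (4/7) · (3/7) · (3/7) · (4/7) = 144/2401 ≈ 0.0600.

144/2401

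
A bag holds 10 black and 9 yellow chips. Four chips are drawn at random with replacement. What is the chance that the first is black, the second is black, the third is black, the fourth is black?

Multiply the conditional probability of each draw in order, with replacement (the composition resets each draw).
P = (10/19) · (10/19) · (10/19) · (10/19) = 10000/130321 ≈ 0.0767.

10000/130321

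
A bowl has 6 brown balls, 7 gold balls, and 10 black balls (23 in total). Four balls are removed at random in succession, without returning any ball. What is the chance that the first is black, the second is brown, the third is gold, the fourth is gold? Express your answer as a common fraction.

3/253

Multiply the conditional probability of each draw in order, without replacement, so each draw removes one from its color and from the total.
P = (10/23) · (6/22) · (7/21) · (6/20) = 3/253 ≈ 0.0119.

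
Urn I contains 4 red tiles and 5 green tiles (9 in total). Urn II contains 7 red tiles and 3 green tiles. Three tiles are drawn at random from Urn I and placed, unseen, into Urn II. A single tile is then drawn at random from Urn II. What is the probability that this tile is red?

Condition on how many of the transferred tiles are red (from Urn I: 4 red of 9; then Urn II has 13 total).
  0 red: C(4,0)C(5,3)/C(9,3) = 5/42; then P = 7/13
  1 red: C(4,1)C(5,2)/C(9,3) = 10/21; then P = 8/13
  2 red: C(4,2)C(5,1)/C(9,3) = 5/14; then P = 9/13
  3 red: C(4,3)C(5,0)/C(9,3) = 1/21; then P = 10/13
P(red from Urn II) = 25/39 ≈ 0.6410.

25/39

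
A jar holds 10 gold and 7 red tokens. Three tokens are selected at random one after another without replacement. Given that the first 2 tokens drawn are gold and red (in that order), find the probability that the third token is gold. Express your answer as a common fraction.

After removing 1 gold, 1 red, the jar has 9 gold out of 15 remaining.
P(third is gold | given) = 9/15 = 3/5 ≈ 0.6000.

3/5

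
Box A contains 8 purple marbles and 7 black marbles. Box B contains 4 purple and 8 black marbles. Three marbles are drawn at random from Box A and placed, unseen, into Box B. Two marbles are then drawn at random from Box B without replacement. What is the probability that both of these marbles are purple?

Condition on how many of the transferred marbles are purple (from Box A: 8 purple of 15; then Box B has 15 total).
  0 purple: C(8,0)C(7,3)/C(15,3) = 1/13; then P = C(4,2)/C(15,2) = 2/35
  1 purple: C(8,1)C(7,2)/C(15,3) = 24/65; then P = C(5,2)/C(15,2) = 2/21
  2 purple: C(8,2)C(7,1)/C(15,3) = 28/65; then P = C(6,2)/C(15,2) = 1/7
  3 purple: C(8,3)C(7,0)/C(15,3) = 8/65; then P = C(7,2)/C(15,2) = 1/5
P(both purple) = 22/175 ≈ 0.1257.

22/175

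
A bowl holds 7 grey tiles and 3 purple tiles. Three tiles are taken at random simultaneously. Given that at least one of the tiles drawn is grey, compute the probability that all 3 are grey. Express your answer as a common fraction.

P(all 3 grey) = C(7,3)/C(10,3) = 7/24; P(at least one grey) = 1 − C(3,3)/C(10,3) = 119/120.
Since 'all 3 grey' ⊆ 'at least one grey', P(all 3 | at least one) = 7/24 / 119/120 = 5/17 ≈ 0.2941.

5/17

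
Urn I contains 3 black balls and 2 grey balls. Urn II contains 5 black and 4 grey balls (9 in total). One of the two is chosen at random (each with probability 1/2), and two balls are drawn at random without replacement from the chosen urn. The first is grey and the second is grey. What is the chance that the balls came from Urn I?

P(E | Urn I) = 1/10; P(E | Urn II) = 1/6.
P(E) = 1/2·1/10 + 1/2·1/6 = 2/15.
By Bayes' rule, P(Urn I | E) = 1/20 / 2/15 = 3/8 ≈ 0.3750.

3/8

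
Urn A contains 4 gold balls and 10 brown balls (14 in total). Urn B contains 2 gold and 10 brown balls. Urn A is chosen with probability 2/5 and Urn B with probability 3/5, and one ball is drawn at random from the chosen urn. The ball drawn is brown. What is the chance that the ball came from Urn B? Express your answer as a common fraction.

7/11

P(brown | Urn A) = 5/7; P(brown | Urn B) = 5/6.
P(brown) = 2/5·5/7 + 3/5·5/6 = 11/14.
By Bayes' rule, P(Urn B | brown) = 1/2 / 11/14 = 7/11 ≈ 0.6364.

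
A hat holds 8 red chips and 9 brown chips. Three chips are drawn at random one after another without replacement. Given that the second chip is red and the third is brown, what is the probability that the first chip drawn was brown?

P(first=brown and the second chip is red and the third is brown) = (9/17)·(8/16)·(8/15) = 12/85.
P(E) = Σ over first color = 21/170 + 12/85 = 9/34.
By Bayes, P(first=brown | E) = 12/85 / 9/34 = 8/15 ≈ 0.5333.

8/15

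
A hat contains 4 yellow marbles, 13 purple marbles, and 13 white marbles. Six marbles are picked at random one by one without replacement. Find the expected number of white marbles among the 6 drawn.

13/5

By linearity of expectation, E[X] = Σ P(draw i is white); by symmetry each draw (even without replacement) has P(white) = 13/30.
E[X] = 6 · 13/30 = 13/5 ≈ 2.6000.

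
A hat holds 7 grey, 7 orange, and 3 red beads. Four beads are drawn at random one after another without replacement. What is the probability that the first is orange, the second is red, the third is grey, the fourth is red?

Multiply the conditional probability of each draw in order, without replacement, so each draw removes one from its color and from the total.
P = (7/17) · (3/16) · (7/15) · (2/14) = 7/1360 ≈ 0.0051.

7/1360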